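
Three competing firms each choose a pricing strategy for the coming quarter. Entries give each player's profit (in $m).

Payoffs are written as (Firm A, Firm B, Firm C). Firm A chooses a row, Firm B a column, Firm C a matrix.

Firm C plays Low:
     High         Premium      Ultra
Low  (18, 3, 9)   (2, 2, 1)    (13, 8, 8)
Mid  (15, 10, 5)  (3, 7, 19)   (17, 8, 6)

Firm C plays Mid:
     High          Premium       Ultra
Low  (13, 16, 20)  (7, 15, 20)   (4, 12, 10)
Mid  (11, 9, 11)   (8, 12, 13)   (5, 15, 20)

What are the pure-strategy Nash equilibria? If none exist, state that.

(Low, High, Low): Firm B can switch to Ultra (3 → 8). Not NE.
(Low, High, Mid): Firm A gets 13, best alternative 11; Firm B gets 16, best alternative 15; Firm C gets 20, best alternative 9. No profitable deviation — NE.
(Low, Premium, Low): Firm A can switch to Mid (2 → 3). Not NE.
(Low, Premium, Mid): Firm A can switch to Mid (7 → 8). Not NE.
(Low, Ultra, Low): Firm A can switch to Mid (13 → 17). Not NE.
(Low, Ultra, Mid): Firm A can switch to Mid (4 → 5). Not NE.
(Mid, High, Low): Firm A can switch to Low (15 → 18). Not NE.
(Mid, High, Mid): Firm A can switch to Low (11 → 13). Not NE.
(Mid, Premium, Low): Firm B can switch to High (7 → 10). Not NE.
(Mid, Ultra, Mid): Firm A gets 5, best alternative 4; Firm B gets 15, best alternative 12; Firm C gets 20, best alternative 6. No profitable deviation — NE.
(The remaining 2 profiles each have a profitable deviation by the same check.)

(Low, High, Mid); (Mid, Ultra, Mid)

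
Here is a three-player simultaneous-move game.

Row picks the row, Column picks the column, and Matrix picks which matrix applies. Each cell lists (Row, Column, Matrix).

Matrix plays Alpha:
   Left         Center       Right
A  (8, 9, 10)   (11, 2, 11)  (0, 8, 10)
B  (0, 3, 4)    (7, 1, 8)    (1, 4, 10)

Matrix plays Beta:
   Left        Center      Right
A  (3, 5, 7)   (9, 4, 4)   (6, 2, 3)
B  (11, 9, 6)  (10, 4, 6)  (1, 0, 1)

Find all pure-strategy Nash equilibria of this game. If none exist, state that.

Row against (Left, Alpha): payoffs 8, 0 → best response A.
Row against (Left, Beta): payoffs 3, 11 → best response B.
Row against (Center, Alpha): payoffs 11, 7 → best response A.
Row against (Center, Beta): payoffs 9, 10 → best response B.
Row against (Right, Alpha): payoffs 0, 1 → best response B.
Row against (Right, Beta): payoffs 6, 1 → best response A.
Column against (A, Alpha): payoffs 9, 2, 8 → best response Left.
Column against (A, Beta): payoffs 5, 4, 2 → best response Left.
Column against (B, Alpha): payoffs 3, 1, 4 → best response Right.
Column against (B, Beta): payoffs 9, 4, 0 → best response Left.
Matrix against (A, Left): payoffs 10, 7 → best response Alpha.
Matrix against (A, Center): payoffs 11, 4 → best response Alpha.
Matrix against (A, Right): payoffs 10, 3 → best response Alpha.
Matrix against (B, Left): payoffs 4, 6 → best response Beta.
Matrix against (B, Center): payoffs 8, 6 → best response Alpha.
Matrix against (B, Right): payoffs 10, 1 → best response Alpha.
Mutual best responses: (A, Left, Alpha); (B, Left, Beta); (B, Right, Alpha).

The pure Nash equilibria are (A, Left, Alpha) and (B, Left, Beta) and (B, Right, Alpha).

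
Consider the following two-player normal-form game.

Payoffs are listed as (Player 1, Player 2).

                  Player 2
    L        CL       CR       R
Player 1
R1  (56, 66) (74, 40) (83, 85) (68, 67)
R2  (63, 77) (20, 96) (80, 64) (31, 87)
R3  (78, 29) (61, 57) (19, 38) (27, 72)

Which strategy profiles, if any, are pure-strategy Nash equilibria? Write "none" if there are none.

Mark each player's best response to every combination of opponents' strategies; a profile where every player is best-responding is a pure Nash equilibrium.
Player 1 against L: payoffs 56, 63, 78 → best response R3.
Player 1 against CL: payoffs 74, 20, 61 → best response R1.
Player 1 against CR: payoffs 83, 80, 19 → best response R1.
Player 1 against R: payoffs 68, 31, 27 → best response R1.
Player 2 against R1: payoffs 66, 40, 85, 67 → best response CR.
Player 2 against R2: payoffs 77, 96, 64, 87 → best response CL.
Player 2 against R3: payoffs 29, 57, 38, 72 → best response R.
Mutual best responses: (R1, CR).

The unique pure-strategy Nash equilibrium is (R1, CR).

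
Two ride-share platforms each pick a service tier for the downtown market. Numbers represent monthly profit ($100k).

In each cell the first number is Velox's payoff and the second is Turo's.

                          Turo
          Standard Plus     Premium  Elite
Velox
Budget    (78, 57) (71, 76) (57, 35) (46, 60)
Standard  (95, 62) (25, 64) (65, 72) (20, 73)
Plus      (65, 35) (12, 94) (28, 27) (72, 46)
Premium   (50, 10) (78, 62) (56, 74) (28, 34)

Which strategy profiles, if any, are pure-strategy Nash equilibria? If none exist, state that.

(Budget, Standard): Velox can switch to Standard (78 → 95). Not NE.
(Budget, Plus): Velox can switch to Premium (71 → 78). Not NE.
(Budget, Premium): Velox can switch to Standard (57 → 65). Not NE.
(Budget, Elite): Velox can switch to Plus (46 → 72). Not NE.
(Standard, Standard): Turo can switch to Plus (62 → 64). Not NE.
(Standard, Plus): Velox can switch to Budget (25 → 71). Not NE.
(Standard, Premium): Turo can switch to Elite (72 → 73). Not NE.
(Standard, Elite): Velox can switch to Budget (20 → 46). Not NE.
(Plus, Standard): Velox can switch to Budget (65 → 78). Not NE.
(Plus, Plus): Velox can switch to Budget (12 → 71). Not NE.
(Plus, Premium): Velox can switch to Budget (28 → 57). Not NE.
(Plus, Elite): Turo can switch to Plus (46 → 94). Not NE.
(The remaining 4 profiles each have a profitable deviation by the same check.)

none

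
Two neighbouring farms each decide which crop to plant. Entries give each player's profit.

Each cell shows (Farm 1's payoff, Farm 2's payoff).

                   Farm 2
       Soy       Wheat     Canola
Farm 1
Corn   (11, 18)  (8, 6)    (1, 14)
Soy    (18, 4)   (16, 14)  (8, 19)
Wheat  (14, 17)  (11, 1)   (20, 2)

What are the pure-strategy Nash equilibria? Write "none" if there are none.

none

For each strategy profile, look for a profitable unilateral deviation.
(Corn, Soy): Farm 1 can switch to Soy (11 → 18). Not NE.
(Corn, Wheat): Farm 1 can switch to Soy (8 → 16). Not NE.
(Corn, Canola): Farm 1 can switch to Soy (1 → 8). Not NE.
(Soy, Soy): Farm 2 can switch to Wheat (4 → 14). Not NE.
(Soy, Wheat): Farm 2 can switch to Canola (14 → 19). Not NE.
(Soy, Canola): Farm 1 can switch to Wheat (8 → 20). Not NE.
(The remaining 3 profiles each have a profitable deviation by the same check.)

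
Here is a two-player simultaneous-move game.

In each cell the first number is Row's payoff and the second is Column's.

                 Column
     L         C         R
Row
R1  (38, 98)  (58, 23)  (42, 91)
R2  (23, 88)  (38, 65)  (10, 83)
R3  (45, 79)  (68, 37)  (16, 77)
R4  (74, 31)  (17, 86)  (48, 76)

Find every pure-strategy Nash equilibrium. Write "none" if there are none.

Row against L: payoffs 38, 23, 45, 74 → best response R4.
Row against C: payoffs 58, 38, 68, 17 → best response R3.
Row against R: payoffs 42, 10, 16, 48 → best response R4.
Column against R1: payoffs 98, 23, 91 → best response L.
Column against R2: payoffs 88, 65, 83 → best response L.
Column against R3: payoffs 79, 37, 77 → best response L.
Column against R4: payoffs 31, 86, 76 → best response C.
No profile is a mutual best response for all players.

There is no pure-strategy Nash equilibrium.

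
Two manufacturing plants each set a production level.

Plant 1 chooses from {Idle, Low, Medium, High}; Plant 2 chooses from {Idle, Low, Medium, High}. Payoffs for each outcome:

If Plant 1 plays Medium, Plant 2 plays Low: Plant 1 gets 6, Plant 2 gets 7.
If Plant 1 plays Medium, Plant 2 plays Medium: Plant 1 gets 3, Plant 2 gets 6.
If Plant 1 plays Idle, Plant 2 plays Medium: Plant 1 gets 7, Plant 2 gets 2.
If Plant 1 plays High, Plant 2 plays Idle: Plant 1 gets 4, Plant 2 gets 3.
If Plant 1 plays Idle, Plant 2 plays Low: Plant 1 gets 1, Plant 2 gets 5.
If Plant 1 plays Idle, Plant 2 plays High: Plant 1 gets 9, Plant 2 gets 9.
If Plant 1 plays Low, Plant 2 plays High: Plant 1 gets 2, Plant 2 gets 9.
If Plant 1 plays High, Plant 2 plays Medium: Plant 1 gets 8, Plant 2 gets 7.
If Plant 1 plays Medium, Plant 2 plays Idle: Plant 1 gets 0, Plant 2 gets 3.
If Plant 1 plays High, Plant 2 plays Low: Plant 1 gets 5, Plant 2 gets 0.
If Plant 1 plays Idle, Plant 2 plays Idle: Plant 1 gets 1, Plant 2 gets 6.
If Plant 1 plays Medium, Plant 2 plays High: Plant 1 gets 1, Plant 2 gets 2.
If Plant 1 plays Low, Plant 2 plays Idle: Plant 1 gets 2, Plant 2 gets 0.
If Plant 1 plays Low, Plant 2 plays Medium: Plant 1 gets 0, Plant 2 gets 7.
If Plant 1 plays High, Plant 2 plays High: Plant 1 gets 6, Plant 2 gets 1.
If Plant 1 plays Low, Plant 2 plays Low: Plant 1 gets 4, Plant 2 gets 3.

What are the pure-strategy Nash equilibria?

Plant 1 against Idle: payoffs 1, 2, 0, 4 → best response High.
Plant 1 against Low: payoffs 1, 4, 6, 5 → best response Medium.
Plant 1 against Medium: payoffs 7, 0, 3, 8 → best response High.
Plant 1 against High: payoffs 9, 2, 1, 6 → best response Idle.
Plant 2 against Idle: payoffs 6, 5, 2, 9 → best response High.
Plant 2 against Low: payoffs 0, 3, 7, 9 → best response High.
Plant 2 against Medium: payoffs 3, 7, 6, 2 → best response Low.
Plant 2 against High: payoffs 3, 0, 7, 1 → best response Medium.
Mutual best responses: (Idle, High); (Medium, Low); (High, Medium).

(Idle, High); (Medium, Low); (High, Medium)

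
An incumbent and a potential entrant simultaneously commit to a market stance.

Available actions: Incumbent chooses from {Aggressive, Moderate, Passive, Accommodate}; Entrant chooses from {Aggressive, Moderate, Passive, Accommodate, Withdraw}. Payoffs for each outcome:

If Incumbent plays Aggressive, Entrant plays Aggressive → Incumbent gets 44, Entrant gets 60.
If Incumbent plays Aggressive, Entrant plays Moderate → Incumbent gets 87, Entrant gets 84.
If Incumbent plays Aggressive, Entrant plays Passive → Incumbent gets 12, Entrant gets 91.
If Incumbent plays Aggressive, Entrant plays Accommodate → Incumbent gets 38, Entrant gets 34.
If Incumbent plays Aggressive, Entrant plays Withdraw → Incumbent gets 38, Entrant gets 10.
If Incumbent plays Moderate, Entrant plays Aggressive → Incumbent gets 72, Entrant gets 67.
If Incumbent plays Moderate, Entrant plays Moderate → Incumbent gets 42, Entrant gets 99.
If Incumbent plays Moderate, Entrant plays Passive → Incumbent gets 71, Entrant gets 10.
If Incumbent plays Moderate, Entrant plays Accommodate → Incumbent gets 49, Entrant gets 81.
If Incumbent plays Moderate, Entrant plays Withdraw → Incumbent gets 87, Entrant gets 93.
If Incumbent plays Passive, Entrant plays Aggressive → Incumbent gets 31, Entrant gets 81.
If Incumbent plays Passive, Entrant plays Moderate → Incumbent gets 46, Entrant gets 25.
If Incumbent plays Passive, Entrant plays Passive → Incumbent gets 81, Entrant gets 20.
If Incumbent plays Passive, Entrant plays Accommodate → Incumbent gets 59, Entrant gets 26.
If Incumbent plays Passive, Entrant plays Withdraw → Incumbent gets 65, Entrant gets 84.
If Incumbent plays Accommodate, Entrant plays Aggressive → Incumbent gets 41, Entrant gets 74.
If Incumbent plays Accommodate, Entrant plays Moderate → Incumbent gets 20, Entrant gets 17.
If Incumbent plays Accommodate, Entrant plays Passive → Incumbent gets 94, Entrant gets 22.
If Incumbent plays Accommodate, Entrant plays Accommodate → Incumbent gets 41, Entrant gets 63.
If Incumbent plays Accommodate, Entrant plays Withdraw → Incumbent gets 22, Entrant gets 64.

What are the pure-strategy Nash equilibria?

Incumbent against Aggressive: payoffs 44, 72, 31, 41 → best response Moderate.
Incumbent against Moderate: payoffs 87, 42, 46, 20 → best response Aggressive.
Incumbent against Passive: payoffs 12, 71, 81, 94 → best response Accommodate.
Incumbent against Accommodate: payoffs 38, 49, 59, 41 → best response Passive.
Incumbent against Withdraw: payoffs 38, 87, 65, 22 → best response Moderate.
Entrant against Aggressive: payoffs 60, 84, 91, 34, 10 → best response Passive.
Entrant against Moderate: payoffs 67, 99, 10, 81, 93 → best response Moderate.
Entrant against Passive: payoffs 81, 25, 20, 26, 84 → best response Withdraw.
Entrant against Accommodate: payoffs 74, 17, 22, 63, 64 → best response Aggressive.
No profile is a mutual best response for all players.

none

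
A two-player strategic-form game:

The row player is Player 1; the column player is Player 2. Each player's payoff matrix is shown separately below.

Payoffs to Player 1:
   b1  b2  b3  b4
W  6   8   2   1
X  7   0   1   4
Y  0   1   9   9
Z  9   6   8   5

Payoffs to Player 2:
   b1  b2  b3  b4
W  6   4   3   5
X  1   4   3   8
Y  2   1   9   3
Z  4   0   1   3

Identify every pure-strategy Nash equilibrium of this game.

(W, b1): Player 1 can switch to X (6 → 7). Not NE.
(W, b2): Player 2 can switch to b1 (4 → 6). Not NE.
(W, b3): Player 1 can switch to Y (2 → 9). Not NE.
(W, b4): Player 1 can switch to X (1 → 4). Not NE.
(X, b1): Player 1 can switch to Z (7 → 9). Not NE.
(X, b2): Player 1 can switch to W (0 → 8). Not NE.
(Y, b3): Player 1 gets 9, best alternative 8; Player 2 gets 9, best alternative 3. No profitable deviation — NE.
(Z, b1): Player 1 gets 9, best alternative 7; Player 2 gets 4, best alternative 3. No profitable deviation — NE.
(The remaining 8 profiles each have a profitable deviation by the same check.)

Pure-strategy Nash equilibria: (Y, b3) and (Z, b1)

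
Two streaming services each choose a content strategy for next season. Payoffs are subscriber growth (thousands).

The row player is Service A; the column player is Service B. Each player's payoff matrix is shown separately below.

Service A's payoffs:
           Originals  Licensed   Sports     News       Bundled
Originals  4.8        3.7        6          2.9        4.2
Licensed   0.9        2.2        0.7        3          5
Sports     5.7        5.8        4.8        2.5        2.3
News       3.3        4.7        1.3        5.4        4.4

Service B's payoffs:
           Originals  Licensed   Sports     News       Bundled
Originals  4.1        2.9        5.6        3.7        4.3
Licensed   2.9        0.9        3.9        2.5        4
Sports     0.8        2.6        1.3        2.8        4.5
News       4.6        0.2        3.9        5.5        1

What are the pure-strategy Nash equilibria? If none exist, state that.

The pure Nash equilibria are (Originals, Sports), (Licensed, Bundled), (News, News).

Service A against Originals: payoffs 4.8, 0.9, 5.7, 3.3 → best response Sports.
Service A against Licensed: payoffs 3.7, 2.2, 5.8, 4.7 → best response Sports.
Service A against Sports: payoffs 6, 0.7, 4.8, 1.3 → best response Originals.
Service A against News: payoffs 2.9, 3, 2.5, 5.4 → best response News.
Service A against Bundled: payoffs 4.2, 5, 2.3, 4.4 → best response Licensed.
Service B against Originals: payoffs 4.1, 2.9, 5.6, 3.7, 4.3 → best response Sports.
Service B against Licensed: payoffs 2.9, 0.9, 3.9, 2.5, 4 → best response Bundled.
Service B against Sports: payoffs 0.8, 2.6, 1.3, 2.8, 4.5 → best response Bundled.
Service B against News: payoffs 4.6, 0.2, 3.9, 5.5, 1 → best response News.
Mutual best responses: (Originals, Sports); (Licensed, Bundled); (News, News).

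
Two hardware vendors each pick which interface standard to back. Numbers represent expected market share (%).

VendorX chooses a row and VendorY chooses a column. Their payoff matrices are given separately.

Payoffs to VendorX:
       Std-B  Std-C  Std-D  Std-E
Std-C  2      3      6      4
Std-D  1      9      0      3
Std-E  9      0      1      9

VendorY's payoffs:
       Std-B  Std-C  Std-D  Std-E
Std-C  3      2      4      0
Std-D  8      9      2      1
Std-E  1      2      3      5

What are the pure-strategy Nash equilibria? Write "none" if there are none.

Pure-strategy Nash equilibria: (Std-C, Std-D) and (Std-D, Std-C) and (Std-E, Std-E)

(Std-C, Std-B): VendorX can switch to Std-E (2 → 9). Not NE.
(Std-C, Std-C): VendorX can switch to Std-D (3 → 9). Not NE.
(Std-C, Std-D): VendorX gets 6, best alternative 1; VendorY gets 4, best alternative 3. No profitable deviation — NE.
(Std-C, Std-E): VendorX can switch to Std-E (4 → 9). Not NE.
(Std-D, Std-B): VendorX can switch to Std-C (1 → 2). Not NE.
(Std-D, Std-C): VendorX gets 9, best alternative 3; VendorY gets 9, best alternative 8. No profitable deviation — NE.
(Std-D, Std-D): VendorX can switch to Std-C (0 → 6). Not NE.
(Std-D, Std-E): VendorX can switch to Std-C (3 → 4). Not NE.
(Std-E, Std-B): VendorY can switch to Std-C (1 → 2). Not NE.
(Std-E, Std-C): VendorX can switch to Std-C (0 → 3). Not NE.
(Std-E, Std-D): VendorX can switch to Std-C (1 → 6). Not NE.
(Std-E, Std-E): VendorX gets 9, best alternative 4; VendorY gets 5, best alternative 3. No profitable deviation — NE.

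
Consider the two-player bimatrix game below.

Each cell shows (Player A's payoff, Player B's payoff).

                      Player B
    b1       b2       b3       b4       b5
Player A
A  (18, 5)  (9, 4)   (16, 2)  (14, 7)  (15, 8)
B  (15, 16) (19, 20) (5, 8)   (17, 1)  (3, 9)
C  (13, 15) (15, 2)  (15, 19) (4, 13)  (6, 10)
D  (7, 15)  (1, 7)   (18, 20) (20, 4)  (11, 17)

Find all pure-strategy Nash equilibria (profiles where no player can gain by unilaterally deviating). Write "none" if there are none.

(A, b5), (B, b2), (D, b3)

For each player, find the best response to each opponent profile; mutual best responses are the pure NE.
Player A against b1: payoffs 18, 15, 13, 7 → best response A.
Player A against b2: payoffs 9, 19, 15, 1 → best response B.
Player A against b3: payoffs 16, 5, 15, 18 → best response D.
Player A against b4: payoffs 14, 17, 4, 20 → best response D.
Player A against b5: payoffs 15, 3, 6, 11 → best response A.
Player B against A: payoffs 5, 4, 2, 7, 8 → best response b5.
Player B against B: payoffs 16, 20, 8, 1, 9 → best response b2.
Player B against C: payoffs 15, 2, 19, 13, 10 → best response b3.
Player B against D: payoffs 15, 7, 20, 4, 17 → best response b3.
Mutual best responses: (A, b5); (B, b2); (D, b3).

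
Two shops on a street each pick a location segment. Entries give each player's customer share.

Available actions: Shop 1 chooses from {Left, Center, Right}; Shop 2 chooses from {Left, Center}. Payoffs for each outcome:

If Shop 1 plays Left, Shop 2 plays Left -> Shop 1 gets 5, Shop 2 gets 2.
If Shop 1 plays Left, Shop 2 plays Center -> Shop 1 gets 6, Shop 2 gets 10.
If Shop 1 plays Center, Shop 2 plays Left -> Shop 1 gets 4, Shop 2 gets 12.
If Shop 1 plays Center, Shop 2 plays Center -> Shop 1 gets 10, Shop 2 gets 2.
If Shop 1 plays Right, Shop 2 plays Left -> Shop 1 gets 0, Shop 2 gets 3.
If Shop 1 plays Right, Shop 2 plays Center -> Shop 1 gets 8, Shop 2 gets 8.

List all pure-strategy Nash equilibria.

none

(Left, Left): Shop 2 can switch to Center (2 → 10). Not NE.
(Left, Center): Shop 1 can switch to Center (6 → 10). Not NE.
(Center, Left): Shop 1 can switch to Left (4 → 5). Not NE.
(Center, Center): Shop 2 can switch to Left (2 → 12). Not NE.
(Right, Left): Shop 1 can switch to Left (0 → 5). Not NE.
(Right, Center): Shop 1 can switch to Center (8 → 10). Not NE.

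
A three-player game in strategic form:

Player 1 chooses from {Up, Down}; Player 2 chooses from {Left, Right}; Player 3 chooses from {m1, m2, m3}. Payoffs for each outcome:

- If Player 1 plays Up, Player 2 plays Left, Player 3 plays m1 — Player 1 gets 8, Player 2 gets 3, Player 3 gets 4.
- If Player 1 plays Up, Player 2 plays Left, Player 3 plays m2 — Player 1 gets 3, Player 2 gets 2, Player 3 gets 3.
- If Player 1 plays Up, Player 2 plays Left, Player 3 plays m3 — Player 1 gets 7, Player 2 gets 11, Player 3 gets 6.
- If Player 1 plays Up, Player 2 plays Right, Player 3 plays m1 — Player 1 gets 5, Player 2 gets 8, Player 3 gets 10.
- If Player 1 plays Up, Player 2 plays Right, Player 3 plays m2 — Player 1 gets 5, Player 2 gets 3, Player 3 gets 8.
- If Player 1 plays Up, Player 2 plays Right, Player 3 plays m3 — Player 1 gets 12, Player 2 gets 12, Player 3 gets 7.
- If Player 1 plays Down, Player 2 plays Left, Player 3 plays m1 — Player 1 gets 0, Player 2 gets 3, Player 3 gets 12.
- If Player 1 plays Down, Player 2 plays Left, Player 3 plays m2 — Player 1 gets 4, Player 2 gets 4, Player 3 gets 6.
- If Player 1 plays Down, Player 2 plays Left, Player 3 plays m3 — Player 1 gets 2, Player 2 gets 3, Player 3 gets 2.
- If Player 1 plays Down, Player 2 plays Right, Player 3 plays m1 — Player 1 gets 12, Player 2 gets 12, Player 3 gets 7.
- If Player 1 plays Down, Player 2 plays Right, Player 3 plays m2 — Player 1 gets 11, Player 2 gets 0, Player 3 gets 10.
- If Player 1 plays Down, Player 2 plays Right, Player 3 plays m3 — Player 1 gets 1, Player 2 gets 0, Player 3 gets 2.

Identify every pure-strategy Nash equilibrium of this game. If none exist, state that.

(Up, Left, m1): Player 2 can switch to Right (3 → 8). Not NE.
(Up, Left, m2): Player 1 can switch to Down (3 → 4). Not NE.
(Up, Left, m3): Player 2 can switch to Right (11 → 12). Not NE.
(Up, Right, m1): Player 1 can switch to Down (5 → 12). Not NE.
(Up, Right, m2): Player 1 can switch to Down (5 → 11). Not NE.
(Up, Right, m3): Player 3 can switch to m1 (7 → 10). Not NE.
(Down, Left, m1): Player 1 can switch to Up (0 → 8). Not NE.
(Down, Left, m2): Player 3 can switch to m1 (6 → 12). Not NE.
(Down, Left, m3): Player 1 can switch to Up (2 → 7). Not NE.
(Down, Right, m1): Player 3 can switch to m2 (7 → 10). Not NE.
(The remaining 2 profiles each have a profitable deviation by the same check.)

No pure-strategy Nash equilibrium.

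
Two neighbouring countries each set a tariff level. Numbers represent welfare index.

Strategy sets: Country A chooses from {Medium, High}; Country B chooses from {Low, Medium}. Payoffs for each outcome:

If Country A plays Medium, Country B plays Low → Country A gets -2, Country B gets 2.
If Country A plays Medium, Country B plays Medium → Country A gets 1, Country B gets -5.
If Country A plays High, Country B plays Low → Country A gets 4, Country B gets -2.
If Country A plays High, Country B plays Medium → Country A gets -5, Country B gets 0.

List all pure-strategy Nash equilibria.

Check each profile: it is a Nash equilibrium iff no player can strictly gain by switching unilaterally.
(Medium, Low): Country A can switch to High (-2 → 4). Not NE.
(Medium, Medium): Country B can switch to Low (-5 → 2). Not NE.
(High, Low): Country B can switch to Medium (-2 → 0). Not NE.
(High, Medium): Country A can switch to Medium (-5 → 1). Not NE.

No pure-strategy Nash equilibrium.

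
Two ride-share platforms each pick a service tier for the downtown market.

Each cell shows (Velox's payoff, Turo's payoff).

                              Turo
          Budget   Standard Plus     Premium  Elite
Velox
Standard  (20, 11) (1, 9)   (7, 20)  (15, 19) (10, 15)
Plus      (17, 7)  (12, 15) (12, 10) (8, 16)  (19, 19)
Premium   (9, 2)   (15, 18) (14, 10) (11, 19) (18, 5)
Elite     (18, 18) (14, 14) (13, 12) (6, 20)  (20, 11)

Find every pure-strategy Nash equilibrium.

Velox against Budget: payoffs 20, 17, 9, 18 → best response Standard.
Velox against Standard: payoffs 1, 12, 15, 14 → best response Premium.
Velox against Plus: payoffs 7, 12, 14, 13 → best response Premium.
Velox against Premium: payoffs 15, 8, 11, 6 → best response Standard.
Velox against Elite: payoffs 10, 19, 18, 20 → best response Elite.
Turo against Standard: payoffs 11, 9, 20, 19, 15 → best response Plus.
Turo against Plus: payoffs 7, 15, 10, 16, 19 → best response Elite.
Turo against Premium: payoffs 2, 18, 10, 19, 5 → best response Premium.
Turo against Elite: payoffs 18, 14, 12, 20, 11 → best response Premium.
No profile is a mutual best response for all players.

none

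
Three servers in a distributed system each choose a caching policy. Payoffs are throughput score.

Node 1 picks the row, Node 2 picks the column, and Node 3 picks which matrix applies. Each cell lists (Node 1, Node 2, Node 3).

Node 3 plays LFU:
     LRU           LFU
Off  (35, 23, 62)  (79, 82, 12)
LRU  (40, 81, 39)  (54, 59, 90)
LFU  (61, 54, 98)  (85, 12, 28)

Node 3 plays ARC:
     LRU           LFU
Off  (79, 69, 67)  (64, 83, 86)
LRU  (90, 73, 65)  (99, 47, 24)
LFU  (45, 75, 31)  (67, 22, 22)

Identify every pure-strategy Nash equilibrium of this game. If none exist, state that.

(LRU, LRU, ARC); (LFU, LRU, LFU)

Mark each player's best response to every combination of opponents' strategies; a profile where every player is best-responding is a pure Nash equilibrium.
Node 1 against (LRU, LFU): payoffs 35, 40, 61 → best response LFU.
Node 1 against (LRU, ARC): payoffs 79, 90, 45 → best response LRU.
Node 1 against (LFU, LFU): payoffs 79, 54, 85 → best response LFU.
Node 1 against (LFU, ARC): payoffs 64, 99, 67 → best response LRU.
Node 2 against (Off, LFU): payoffs 23, 82 → best response LFU.
Node 2 against (Off, ARC): payoffs 69, 83 → best response LFU.
Node 2 against (LRU, LFU): payoffs 81, 59 → best response LRU.
Node 2 against (LRU, ARC): payoffs 73, 47 → best response LRU.
Node 2 against (LFU, LFU): payoffs 54, 12 → best response LRU.
Node 2 against (LFU, ARC): payoffs 75, 22 → best response LRU.
Node 3 against (Off, LRU): payoffs 62, 67 → best response ARC.
Node 3 against (Off, LFU): payoffs 12, 86 → best response ARC.
Node 3 against (LRU, LRU): payoffs 39, 65 → best response ARC.
Node 3 against (LRU, LFU): payoffs 90, 24 → best response LFU.
Node 3 against (LFU, LRU): payoffs 98, 31 → best response LFU.
Node 3 against (LFU, LFU): payoffs 28, 22 → best response LFU.
Mutual best responses: (LRU, LRU, ARC); (LFU, LRU, LFU).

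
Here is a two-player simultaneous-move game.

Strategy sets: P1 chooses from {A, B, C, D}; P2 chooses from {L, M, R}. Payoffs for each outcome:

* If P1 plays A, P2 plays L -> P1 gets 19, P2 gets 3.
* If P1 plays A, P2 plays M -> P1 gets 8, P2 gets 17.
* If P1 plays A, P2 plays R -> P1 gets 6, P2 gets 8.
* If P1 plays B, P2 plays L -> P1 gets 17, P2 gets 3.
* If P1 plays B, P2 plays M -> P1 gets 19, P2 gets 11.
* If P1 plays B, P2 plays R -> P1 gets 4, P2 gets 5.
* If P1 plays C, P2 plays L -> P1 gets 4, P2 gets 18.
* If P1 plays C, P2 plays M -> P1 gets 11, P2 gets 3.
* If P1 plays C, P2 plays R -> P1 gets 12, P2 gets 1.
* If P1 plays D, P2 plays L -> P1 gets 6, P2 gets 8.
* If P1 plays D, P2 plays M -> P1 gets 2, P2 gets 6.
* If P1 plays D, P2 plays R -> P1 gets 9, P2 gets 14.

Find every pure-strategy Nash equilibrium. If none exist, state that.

Pure NE: (B, M)

(A, L): P2 can switch to M (3 → 17). Not NE.
(A, M): P1 can switch to B (8 → 19). Not NE.
(A, R): P1 can switch to C (6 → 12). Not NE.
(B, L): P1 can switch to A (17 → 19). Not NE.
(B, M): P1 gets 19, best alternative 11; P2 gets 11, best alternative 5. No profitable deviation — NE.
(B, R): P1 can switch to A (4 → 6). Not NE.
(C, L): P1 can switch to A (4 → 19). Not NE.
(C, M): P1 can switch to B (11 → 19). Not NE.
(C, R): P2 can switch to L (1 → 18). Not NE.
(The remaining 3 profiles each have a profitable deviation by the same check.)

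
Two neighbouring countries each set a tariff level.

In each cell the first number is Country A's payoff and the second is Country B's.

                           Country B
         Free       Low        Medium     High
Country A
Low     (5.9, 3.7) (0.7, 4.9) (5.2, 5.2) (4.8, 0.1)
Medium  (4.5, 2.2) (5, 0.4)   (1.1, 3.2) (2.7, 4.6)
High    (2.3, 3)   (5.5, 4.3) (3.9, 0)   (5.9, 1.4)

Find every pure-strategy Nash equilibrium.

Country A against Free: payoffs 5.9, 4.5, 2.3 → best response Low.
Country A against Low: payoffs 0.7, 5, 5.5 → best response High.
Country A against Medium: payoffs 5.2, 1.1, 3.9 → best response Low.
Country A against High: payoffs 4.8, 2.7, 5.9 → best response High.
Country B against Low: payoffs 3.7, 4.9, 5.2, 0.1 → best response Medium.
Country B against Medium: payoffs 2.2, 0.4, 3.2, 4.6 → best response High.
Country B against High: payoffs 3, 4.3, 0, 1.4 → best response Low.
Mutual best responses: (Low, Medium); (High, Low).

(Low, Medium) and (High, Low)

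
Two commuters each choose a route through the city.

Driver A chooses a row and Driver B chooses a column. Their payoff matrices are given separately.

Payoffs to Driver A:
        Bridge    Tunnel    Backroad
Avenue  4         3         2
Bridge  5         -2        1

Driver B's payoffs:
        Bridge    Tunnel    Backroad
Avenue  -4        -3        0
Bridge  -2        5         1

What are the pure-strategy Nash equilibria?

(Avenue, Backroad)

For each player, find the best response to each opponent profile; mutual best responses are the pure NE.
Driver A against Bridge: payoffs 4, 5 → best response Bridge.
Driver A against Tunnel: payoffs 3, -2 → best response Avenue.
Driver A against Backroad: payoffs 2, 1 → best response Avenue.
Driver B against Avenue: payoffs -4, -3, 0 → best response Backroad.
Driver B against Bridge: payoffs -2, 5, 1 → best response Tunnel.
Mutual best responses: (Avenue, Backroad).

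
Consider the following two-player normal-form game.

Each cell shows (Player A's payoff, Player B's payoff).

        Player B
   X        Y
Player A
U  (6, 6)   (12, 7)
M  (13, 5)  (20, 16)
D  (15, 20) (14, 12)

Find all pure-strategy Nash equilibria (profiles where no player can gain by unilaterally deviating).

Pure-strategy Nash equilibria: (M, Y); (D, X)

For each player, find the best response to each opponent profile; mutual best responses are the pure NE.
Player A against X: payoffs 6, 13, 15 → best response D.
Player A against Y: payoffs 12, 20, 14 → best response M.
Player B against U: payoffs 6, 7 → best response Y.
Player B against M: payoffs 5, 16 → best response Y.
Player B against D: payoffs 20, 12 → best response X.
Mutual best responses: (M, Y); (D, X).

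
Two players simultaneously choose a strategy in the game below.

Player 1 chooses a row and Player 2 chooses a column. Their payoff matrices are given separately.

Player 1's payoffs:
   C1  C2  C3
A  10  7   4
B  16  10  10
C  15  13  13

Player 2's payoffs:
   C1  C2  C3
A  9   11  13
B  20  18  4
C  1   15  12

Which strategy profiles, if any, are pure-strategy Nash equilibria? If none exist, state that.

The pure Nash equilibria are (B, C1) and (C, C2).

For each strategy profile, look for a profitable unilateral deviation.
(A, C1): Player 1 can switch to B (10 → 16). Not NE.
(A, C2): Player 1 can switch to B (7 → 10). Not NE.
(A, C3): Player 1 can switch to B (4 → 10). Not NE.
(B, C1): Player 1 gets 16, best alternative 15; Player 2 gets 20, best alternative 18. No profitable deviation — NE.
(B, C2): Player 1 can switch to C (10 → 13). Not NE.
(B, C3): Player 1 can switch to C (10 → 13). Not NE.
(C, C1): Player 1 can switch to B (15 → 16). Not NE.
(C, C2): Player 1 gets 13, best alternative 10; Player 2 gets 15, best alternative 12. No profitable deviation — NE.
(C, C3): Player 2 can switch to C2 (12 → 15). Not NE.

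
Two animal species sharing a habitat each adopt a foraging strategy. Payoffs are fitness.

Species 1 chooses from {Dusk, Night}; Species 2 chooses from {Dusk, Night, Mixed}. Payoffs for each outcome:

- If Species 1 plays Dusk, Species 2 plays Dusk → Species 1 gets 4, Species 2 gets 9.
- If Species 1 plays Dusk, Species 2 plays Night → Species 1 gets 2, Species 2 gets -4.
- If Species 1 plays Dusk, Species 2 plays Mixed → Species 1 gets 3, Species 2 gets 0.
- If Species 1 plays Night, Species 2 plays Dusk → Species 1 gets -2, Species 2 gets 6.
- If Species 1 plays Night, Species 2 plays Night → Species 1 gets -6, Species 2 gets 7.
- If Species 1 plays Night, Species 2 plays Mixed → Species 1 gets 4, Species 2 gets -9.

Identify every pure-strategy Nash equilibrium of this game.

Species 1 against Dusk: payoffs 4, -2 → best response Dusk.
Species 1 against Night: payoffs 2, -6 → best response Dusk.
Species 1 against Mixed: payoffs 3, 4 → best response Night.
Species 2 against Dusk: payoffs 9, -4, 0 → best response Dusk.
Species 2 against Night: payoffs 6, 7, -9 → best response Night.
Mutual best responses: (Dusk, Dusk).

(Dusk, Dusk)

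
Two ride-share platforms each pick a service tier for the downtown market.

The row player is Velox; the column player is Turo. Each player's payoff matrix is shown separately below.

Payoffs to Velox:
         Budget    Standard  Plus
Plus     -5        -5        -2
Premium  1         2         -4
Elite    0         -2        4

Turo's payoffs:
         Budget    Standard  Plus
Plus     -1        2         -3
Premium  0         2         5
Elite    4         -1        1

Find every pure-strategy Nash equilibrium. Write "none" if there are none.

This game has no pure Nash equilibrium.

Velox against Budget: payoffs -5, 1, 0 → best response Premium.
Velox against Standard: payoffs -5, 2, -2 → best response Premium.
Velox against Plus: payoffs -2, -4, 4 → best response Elite.
Turo against Plus: payoffs -1, 2, -3 → best response Standard.
Turo against Premium: payoffs 0, 2, 5 → best response Plus.
Turo against Elite: payoffs 4, -1, 1 → best response Budget.
No profile is a mutual best response for all players.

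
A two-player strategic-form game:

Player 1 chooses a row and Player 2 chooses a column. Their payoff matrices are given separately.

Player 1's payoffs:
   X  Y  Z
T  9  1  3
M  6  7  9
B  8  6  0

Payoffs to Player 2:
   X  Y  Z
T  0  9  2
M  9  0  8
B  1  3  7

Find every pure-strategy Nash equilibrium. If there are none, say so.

Player 1 against X: payoffs 9, 6, 8 → best response T.
Player 1 against Y: payoffs 1, 7, 6 → best response M.
Player 1 against Z: payoffs 3, 9, 0 → best response M.
Player 2 against T: payoffs 0, 9, 2 → best response Y.
Player 2 against M: payoffs 9, 0, 8 → best response X.
Player 2 against B: payoffs 1, 3, 7 → best response Z.
No profile is a mutual best response for all players.

This game has no pure Nash equilibrium.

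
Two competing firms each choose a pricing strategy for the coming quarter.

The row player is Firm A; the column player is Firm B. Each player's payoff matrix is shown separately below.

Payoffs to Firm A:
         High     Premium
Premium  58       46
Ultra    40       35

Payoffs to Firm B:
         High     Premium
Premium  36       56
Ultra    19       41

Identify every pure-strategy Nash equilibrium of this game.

The unique pure-strategy Nash equilibrium is (Premium, Premium).

(Premium, High): Firm B can switch to Premium (36 → 56). Not NE.
(Premium, Premium): Firm A gets 46, best alternative 35; Firm B gets 56, best alternative 36. No profitable deviation — NE.
(Ultra, High): Firm A can switch to Premium (40 → 58). Not NE.
(Ultra, Premium): Firm A can switch to Premium (35 → 46). Not NE.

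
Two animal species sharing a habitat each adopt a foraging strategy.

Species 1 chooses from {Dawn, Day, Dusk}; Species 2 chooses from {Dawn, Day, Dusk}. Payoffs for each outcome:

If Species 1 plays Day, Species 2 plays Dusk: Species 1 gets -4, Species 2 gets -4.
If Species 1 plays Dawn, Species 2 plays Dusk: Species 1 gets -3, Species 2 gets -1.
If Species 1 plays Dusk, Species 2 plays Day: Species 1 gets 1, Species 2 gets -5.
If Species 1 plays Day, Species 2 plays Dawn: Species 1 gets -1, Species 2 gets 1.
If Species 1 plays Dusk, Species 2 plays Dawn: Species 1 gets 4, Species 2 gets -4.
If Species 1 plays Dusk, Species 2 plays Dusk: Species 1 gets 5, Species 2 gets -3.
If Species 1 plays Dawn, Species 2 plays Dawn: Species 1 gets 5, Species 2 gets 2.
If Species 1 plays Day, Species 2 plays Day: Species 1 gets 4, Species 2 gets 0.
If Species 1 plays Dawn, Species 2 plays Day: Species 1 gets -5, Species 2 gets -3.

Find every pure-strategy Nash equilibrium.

The pure Nash equilibria are (Dawn, Dawn); (Dusk, Dusk).

(Dawn, Dawn): Species 1 gets 5, best alternative 4; Species 2 gets 2, best alternative -1. No profitable deviation — NE.
(Dawn, Day): Species 1 can switch to Day (-5 → 4). Not NE.
(Dawn, Dusk): Species 1 can switch to Dusk (-3 → 5). Not NE.
(Day, Dawn): Species 1 can switch to Dawn (-1 → 5). Not NE.
(Day, Day): Species 2 can switch to Dawn (0 → 1). Not NE.
(Day, Dusk): Species 1 can switch to Dawn (-4 → -3). Not NE.
(Dusk, Dawn): Species 1 can switch to Dawn (4 → 5). Not NE.
(Dusk, Day): Species 1 can switch to Day (1 → 4). Not NE.
(Dusk, Dusk): Species 1 gets 5, best alternative -3; Species 2 gets -3, best alternative -4. No profitable deviation — NE.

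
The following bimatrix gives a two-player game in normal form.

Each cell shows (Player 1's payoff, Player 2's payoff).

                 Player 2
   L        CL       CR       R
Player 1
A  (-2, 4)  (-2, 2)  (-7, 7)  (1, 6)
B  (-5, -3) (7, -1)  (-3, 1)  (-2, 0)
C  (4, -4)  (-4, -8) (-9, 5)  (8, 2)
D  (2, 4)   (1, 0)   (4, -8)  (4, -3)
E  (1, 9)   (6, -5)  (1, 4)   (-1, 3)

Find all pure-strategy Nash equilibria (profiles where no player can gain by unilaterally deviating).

none

(A, L): Player 1 can switch to C (-2 → 4). Not NE.
(A, CL): Player 1 can switch to B (-2 → 7). Not NE.
(A, CR): Player 1 can switch to B (-7 → -3). Not NE.
(A, R): Player 1 can switch to C (1 → 8). Not NE.
(B, L): Player 1 can switch to A (-5 → -2). Not NE.
(B, CL): Player 2 can switch to CR (-1 → 1). Not NE.
(B, CR): Player 1 can switch to D (-3 → 4). Not NE.
(B, R): Player 1 can switch to A (-2 → 1). Not NE.
(The remaining 12 profiles each have a profitable deviation by the same check.)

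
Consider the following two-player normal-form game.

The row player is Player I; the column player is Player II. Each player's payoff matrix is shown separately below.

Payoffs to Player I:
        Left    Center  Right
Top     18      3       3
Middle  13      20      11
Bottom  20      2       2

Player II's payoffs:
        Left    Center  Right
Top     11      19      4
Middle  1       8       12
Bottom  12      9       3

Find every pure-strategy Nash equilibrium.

For each player, find the best response to each opponent profile; mutual best responses are the pure NE.
Player I against Left: payoffs 18, 13, 20 → best response Bottom.
Player I against Center: payoffs 3, 20, 2 → best response Middle.
Player I against Right: payoffs 3, 11, 2 → best response Middle.
Player II against Top: payoffs 11, 19, 4 → best response Center.
Player II against Middle: payoffs 1, 8, 12 → best response Right.
Player II against Bottom: payoffs 12, 9, 3 → best response Left.
Mutual best responses: (Middle, Right); (Bottom, Left).

(Middle, Right), (Bottom, Left)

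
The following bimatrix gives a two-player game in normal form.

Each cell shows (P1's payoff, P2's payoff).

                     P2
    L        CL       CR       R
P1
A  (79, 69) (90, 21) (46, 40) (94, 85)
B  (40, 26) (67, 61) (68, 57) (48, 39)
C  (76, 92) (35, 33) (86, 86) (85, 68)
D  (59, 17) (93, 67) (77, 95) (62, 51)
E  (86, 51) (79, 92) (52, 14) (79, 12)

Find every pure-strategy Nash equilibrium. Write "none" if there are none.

Check each profile: it is a Nash equilibrium iff no player can strictly gain by switching unilaterally.
(A, L): P1 can switch to E (79 → 86). Not NE.
(A, CL): P1 can switch to D (90 → 93). Not NE.
(A, CR): P1 can switch to B (46 → 68). Not NE.
(A, R): P1 gets 94, best alternative 85; P2 gets 85, best alternative 69. No profitable deviation — NE.
(B, L): P1 can switch to A (40 → 79). Not NE.
(B, CL): P1 can switch to A (67 → 90). Not NE.
(B, CR): P1 can switch to C (68 → 86). Not NE.
(B, R): P1 can switch to A (48 → 94). Not NE.
(C, L): P1 can switch to A (76 → 79). Not NE.
(C, CL): P1 can switch to A (35 → 90). Not NE.
(C, CR): P2 can switch to L (86 → 92). Not NE.
(The remaining 9 profiles each have a profitable deviation by the same check.)

The unique pure-strategy Nash equilibrium is (A, R).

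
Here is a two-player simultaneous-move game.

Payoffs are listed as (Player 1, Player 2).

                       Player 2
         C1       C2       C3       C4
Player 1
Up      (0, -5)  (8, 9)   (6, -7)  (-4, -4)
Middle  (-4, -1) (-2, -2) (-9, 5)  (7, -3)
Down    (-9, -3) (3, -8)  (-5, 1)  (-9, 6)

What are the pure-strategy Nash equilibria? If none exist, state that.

The unique pure-strategy Nash equilibrium is (Up, C2).

Player 1 against C1: payoffs 0, -4, -9 → best response Up.
Player 1 against C2: payoffs 8, -2, 3 → best response Up.
Player 1 against C3: payoffs 6, -9, -5 → best response Up.
Player 1 against C4: payoffs -4, 7, -9 → best response Middle.
Player 2 against Up: payoffs -5, 9, -7, -4 → best response C2.
Player 2 against Middle: payoffs -1, -2, 5, -3 → best response C3.
Player 2 against Down: payoffs -3, -8, 1, 6 → best response C4.
Mutual best responses: (Up, C2).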